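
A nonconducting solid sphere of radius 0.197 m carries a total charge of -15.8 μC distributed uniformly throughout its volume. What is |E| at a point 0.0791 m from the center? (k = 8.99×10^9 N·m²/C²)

1.47×10^6 N/C

Symmetry ⇒ E = E(r) r̂. Gaussian sphere of radius r = 0.0791 m (r < R).
Only the charge within r is enclosed: Q_enc = Q·(r/R)³ = (-15.8 μC)·(0.0791 m/0.197 m)³ = -1.023e-6 C.
Since E is radial and uniform over the Gaussian sphere, Φ = E·4πr² = Q_enc/ε₀.
E = k|Q_enc|/r² = (8.99×10^9)(1.023×10^-6)/(0.0791)² = 1.47e6 N/C.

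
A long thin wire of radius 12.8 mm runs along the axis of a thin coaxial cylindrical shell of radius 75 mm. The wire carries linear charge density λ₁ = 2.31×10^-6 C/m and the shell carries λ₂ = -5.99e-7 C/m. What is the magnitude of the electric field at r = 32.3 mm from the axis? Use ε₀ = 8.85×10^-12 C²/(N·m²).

E = 1.29×10^6 V/m

Coaxial Gaussian cylinder, radius r = 32.3 mm, length L (between the conductors, 12.8 mm < r < 75 mm).
Only the inner wire is enclosed; the outer shell contributes nothing inside itself. λ_enc = λ₁ = 2.31e-6 C/m.
By Gauss's law (flux through the curved wall only), E·2πrL = λ_enc L/ε₀.
E = |λ_enc|/(2πε₀r) = (2.31×10^-6)/(2π·8.85×10^-12·0.0323) = 1.29×10^6 N/C.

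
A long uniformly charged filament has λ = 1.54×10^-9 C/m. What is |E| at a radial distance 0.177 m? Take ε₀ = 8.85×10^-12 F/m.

|E| ≈ 156 N/C

Take a coaxial cylindrical Gaussian surface of radius r = 0.177 m and length L.
Q_enc = λL, so λ_enc = 1.54e-9 C/m.
By Gauss's law (flux through the curved wall only), E·2πrL = λ_enc L/ε₀.
E = |λ_enc|/(2πε₀r) = (1.54e-9)/(2π·8.85×10^-12·0.177) = 156 N/C.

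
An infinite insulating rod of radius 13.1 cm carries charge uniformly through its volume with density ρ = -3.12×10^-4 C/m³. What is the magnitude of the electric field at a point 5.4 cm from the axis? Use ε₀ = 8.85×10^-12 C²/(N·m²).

By cylindrical symmetry E is radial; use a coaxial Gaussian cylinder of radius 5.4 cm and length L (r < R).
Charge inside radius r per length L is ρ·πr²·L, so λ_enc = ρπr² = -2.858e-6 C/m.
By Gauss's law (flux through the curved wall only), E·2πrL = λ_enc L/ε₀.
E = |λ_enc|/(2πε₀r) = (2.858e-6)/(2π·8.85×10^-12·0.054) = 9.52×10^5 N/C.

|E| = 9.52×10^5 N/C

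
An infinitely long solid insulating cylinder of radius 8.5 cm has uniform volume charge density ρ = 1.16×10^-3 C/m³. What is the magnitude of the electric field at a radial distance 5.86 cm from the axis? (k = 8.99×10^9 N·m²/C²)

3.84×10^6 N/C

Choose a coaxial cylinder of radius r = 5.86 cm (arbitrary length L) as the Gaussian surface (r < R).
Enclosed charge per unit length: λ_enc = ρ·πr² = (1.16×10^-3)π(0.0586)² = 1.251e-5 C/m.
Since E is radial and uniform over the curved surface, Φ = E·2πrL = Q_enc/ε₀ = λ_enc L/ε₀.
E = 2k|λ_enc|/r = 2(8.99×10^9)(1.251e-5)/(0.0586) = 3.84e6 N/C.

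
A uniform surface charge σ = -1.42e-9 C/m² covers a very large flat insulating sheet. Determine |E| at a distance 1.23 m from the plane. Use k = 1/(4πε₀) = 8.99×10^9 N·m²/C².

|E| = 80.2 V/m

By planar symmetry E is perpendicular to the sheet and uniform; use a Gaussian pillbox with flat faces of area A on each side of the sheet.
Flux Φ = 2EA and Q_enc = σA, so 2EA = σA/ε₀ ⇒ E = |σ|/(2ε₀), independent of distance.
E = 2πk|σ| = 2π(8.99×10^9)(1.42×10^-9) = 80.2 N/C.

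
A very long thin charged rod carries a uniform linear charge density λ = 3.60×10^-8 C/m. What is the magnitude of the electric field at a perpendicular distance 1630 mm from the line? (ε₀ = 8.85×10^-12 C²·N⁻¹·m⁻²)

|E| = 397 N/C

By cylindrical symmetry E is radial; use a coaxial Gaussian cylinder of radius 1630 mm and length L.
Q_enc = λL, so λ_enc = 3.60×10^-8 C/m.
Gauss's law: E·2πrL = λ_enc L/ε₀.
E = |λ_enc|/(2πε₀r) = (3.60×10^-8)/(2π·8.85×10^-12·1.63) = 397 N/C.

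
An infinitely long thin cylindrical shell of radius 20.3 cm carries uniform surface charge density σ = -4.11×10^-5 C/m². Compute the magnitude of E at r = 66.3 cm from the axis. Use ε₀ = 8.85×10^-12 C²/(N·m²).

|E| ≈ 1.42e6 N/C

By cylindrical symmetry E is radial; use a coaxial Gaussian cylinder of radius 66.3 cm and length L (r > 20.3 cm).
The whole shell is enclosed: λ_enc = σ·2πR = (-4.11e-5)·2π·(0.203) = -5.242×10^-5 C/m.
Applying ∮E·dA = Q_enc/ε₀ with the end caps contributing no flux:
E = |λ_enc|/(2πε₀r) = (5.242×10^-5)/(2π·8.85×10^-12·0.663) = 1.42×10^6 N/C.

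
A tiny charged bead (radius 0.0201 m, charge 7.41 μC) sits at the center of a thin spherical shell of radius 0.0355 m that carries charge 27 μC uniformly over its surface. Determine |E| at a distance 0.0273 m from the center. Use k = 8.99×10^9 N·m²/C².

E ≈ 8.94e7 V/m

Take a concentric spherical Gaussian surface of radius r = 0.0273 m (between the bodies, 0.0201 m < r < 0.0355 m).
Only the inner charge is enclosed; the outer shell contributes nothing inside itself. Q_enc = 7.41 μC = 7.41×10^-6 C.
By Gauss's law, ∮E·dA = E·4πr² = Q_enc/ε₀.
E = k|Q_enc|/r² = (8.99×10^9)(7.41×10^-6)/(0.0273)² = 8.94×10^7 N/C.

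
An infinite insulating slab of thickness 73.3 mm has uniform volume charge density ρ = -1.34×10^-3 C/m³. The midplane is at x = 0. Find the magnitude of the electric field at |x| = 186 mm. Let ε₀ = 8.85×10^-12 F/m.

|E| = 5.55e6 N/C

The point |x| = 186 mm lies outside the slab (half-thickness 0.03665 m). A symmetric pillbox spanning the full slab encloses Q_enc = ρ·d·A.
Flux = 2EA ⇒ E = |ρ|d/(2ε₀), independent of distance outside.
E = (1.34×10^-3)(0.0733)/(2·8.85×10^-12) = 5.55×10^6 N/C.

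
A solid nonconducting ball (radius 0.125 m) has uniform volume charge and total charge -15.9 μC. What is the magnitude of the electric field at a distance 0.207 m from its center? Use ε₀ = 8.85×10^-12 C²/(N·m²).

Use a concentric Gaussian sphere at r = 0.207 m (r > R, so the entire charge is enclosed).
Q_enc = -15.9 μC = -1.59e-5 C.
Applying ∮E·dA = Q_enc/ε₀ with Φ = E(4πr²):
E = |Q_enc|/(4πε₀r²) = (1.59×10^-5)/(4π·8.85×10^-12·(0.207)²) = 3.34e6 N/C.

|E| = 3.34e6 N/C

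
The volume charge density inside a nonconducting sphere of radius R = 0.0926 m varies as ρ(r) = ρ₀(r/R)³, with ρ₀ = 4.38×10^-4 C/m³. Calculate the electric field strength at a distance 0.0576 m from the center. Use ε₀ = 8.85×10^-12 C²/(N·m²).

Symmetry ⇒ E = E(r) r̂. Gaussian sphere of radius r = 0.0576 m (r < R).
Integrate the density: Q_enc = 4π ∫₀^r ρ₀(r'/R)^3 r'² dr' = 4πρ₀ r^6/(6·R³) = 4.219×10^-8 C.
By Gauss's law, ∮E·dA = E·4πr² = Q_enc/ε₀.
E = |Q_enc|/(4πε₀r²) = (4.219×10^-8)/(4π·8.85×10^-12·(0.0576)²) = 1.14×10^5 N/C.

E ≈ 1.14×10^5 N/C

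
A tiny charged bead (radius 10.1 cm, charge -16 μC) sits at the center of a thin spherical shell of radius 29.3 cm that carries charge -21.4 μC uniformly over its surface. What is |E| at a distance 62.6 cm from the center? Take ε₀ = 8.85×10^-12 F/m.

E ≈ 8.58e5 N/C

By spherical symmetry E is radial; choose a Gaussian sphere of radius r = 62.6 cm (r > 29.3 cm, enclosing both).
Q_enc = (-16 μC) + (-21.4 μC) = -3.74×10^-5 C.
Gauss's law: E·4πr² = Q_enc/ε₀.
E = |Q_enc|/(4πε₀r²) = (3.74e-5)/(4π·8.85×10^-12·(0.626)²) = 8.58×10^5 N/C.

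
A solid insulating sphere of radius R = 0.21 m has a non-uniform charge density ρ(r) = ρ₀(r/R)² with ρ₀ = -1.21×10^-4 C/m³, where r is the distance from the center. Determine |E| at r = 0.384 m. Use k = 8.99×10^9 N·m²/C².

|E| ≈ 1.72e5 V/m

Symmetry ⇒ E = E(r) r̂. Gaussian sphere of radius r = 0.384 m (r > R, all charge enclosed).
Q_enc = 4π ∫₀^R ρ₀(r'/R)^2 r'² dr' = 4πρ₀R³/5 = -2.816×10^-6 C.
Applying ∮E·dA = Q_enc/ε₀ with Φ = E(4πr²):
E = k|Q_enc|/r² = (8.99×10^9)(2.816×10^-6)/(0.384)² = 1.72×10^5 N/C.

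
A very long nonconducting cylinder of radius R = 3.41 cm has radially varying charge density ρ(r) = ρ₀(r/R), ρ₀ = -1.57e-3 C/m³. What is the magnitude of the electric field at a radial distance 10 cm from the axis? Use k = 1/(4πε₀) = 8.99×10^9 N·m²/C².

E = 6.87×10^5 V/m

Choose a coaxial cylinder of radius r = 10 cm (arbitrary length L) as the Gaussian surface (r > R, full charge per length enclosed).
λ_enc = 2π ∫₀^R ρ₀(r'/R)^1 r' dr' = 2πρ₀R²/3 = -3.824×10^-6 C/m.
Since E is radial and uniform over the curved surface, Φ = E·2πrL = Q_enc/ε₀ = λ_enc L/ε₀.
E = 2k|λ_enc|/r = 2(8.99×10^9)(3.824×10^-6)/(0.1) = 6.87e5 N/C.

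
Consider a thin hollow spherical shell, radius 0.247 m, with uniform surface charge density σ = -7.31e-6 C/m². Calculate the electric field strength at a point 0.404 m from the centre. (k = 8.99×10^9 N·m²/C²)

E = 3.09×10^5 N/C

Symmetry ⇒ E = E(r) r̂. Gaussian sphere of radius r = 0.404 m (r > 0.247 m).
The entire shell is enclosed: Q_enc = σ·4πR² = (-7.31×10^-6)·4π·(0.247)² = -5.604×10^-6 C.
By Gauss's law, ∮E·dA = E·4πr² = Q_enc/ε₀.
E = k|Q_enc|/r² = (8.99×10^9)(5.604×10^-6)/(0.404)² = 3.09e5 N/C.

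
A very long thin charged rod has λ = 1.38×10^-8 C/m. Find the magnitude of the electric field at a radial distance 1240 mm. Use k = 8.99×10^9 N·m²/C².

Coaxial Gaussian cylinder, radius r = 1240 mm, length L.
Q_enc = λL, so λ_enc = 1.38×10^-8 C/m.
By Gauss's law (flux through the curved wall only), E·2πrL = λ_enc L/ε₀.
E = 2k|λ_enc|/r = 2(8.99×10^9)(1.38×10^-8)/(1.24) = 200 N/C.

|E| ≈ 200 N/C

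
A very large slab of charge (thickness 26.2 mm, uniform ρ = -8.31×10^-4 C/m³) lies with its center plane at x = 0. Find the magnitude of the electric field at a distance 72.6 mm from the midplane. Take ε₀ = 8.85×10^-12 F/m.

The point |x| = 72.6 mm lies outside the slab (half-thickness 0.0131 m). A symmetric pillbox spanning the full slab encloses Q_enc = ρ·d·A.
Flux = 2EA ⇒ E = |ρ|d/(2ε₀), independent of distance outside.
E = (8.31e-4)(0.0262)/(2·8.85×10^-12) = 1.23×10^6 N/C.

|E| = 1.23×10^6 N/C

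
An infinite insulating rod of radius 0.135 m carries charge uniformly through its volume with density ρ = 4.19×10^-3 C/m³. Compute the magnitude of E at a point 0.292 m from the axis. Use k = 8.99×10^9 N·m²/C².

Take a coaxial cylindrical Gaussian surface of radius r = 0.292 m and length L (r > 0.135 m, full cross-section enclosed).
λ_enc = ρ·πR² = (4.19e-3)π(0.135)² = 2.399×10^-4 C/m.
By Gauss's law (flux through the curved wall only), E·2πrL = λ_enc L/ε₀.
E = 2k|λ_enc|/r = 2(8.99×10^9)(2.399×10^-4)/(0.292) = 1.48e7 N/C.

|E| = 1.48×10^7 N/C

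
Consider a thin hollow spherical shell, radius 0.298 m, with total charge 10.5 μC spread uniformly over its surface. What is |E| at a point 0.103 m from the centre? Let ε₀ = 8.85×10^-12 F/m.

Take a concentric spherical Gaussian surface of radius r = 0.103 m (inside the shell, r < 0.298 m).
No charge lies within this surface, so Q_enc = 0 and Gauss's law gives E·4πr² = 0 ⇒ E = 0.

E = 0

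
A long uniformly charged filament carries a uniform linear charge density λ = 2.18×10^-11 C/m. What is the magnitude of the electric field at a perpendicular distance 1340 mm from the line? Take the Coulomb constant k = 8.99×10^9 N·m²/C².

E = 0.293 N/C

By cylindrical symmetry E is radial; use a coaxial Gaussian cylinder of radius 1340 mm and length L.
Q_enc = λL, so λ_enc = 2.18×10^-11 C/m.
Applying ∮E·dA = Q_enc/ε₀ with the end caps contributing no flux:
E = 2k|λ_enc|/r = 2(8.99×10^9)(2.18×10^-11)/(1.34) = 0.293 N/C.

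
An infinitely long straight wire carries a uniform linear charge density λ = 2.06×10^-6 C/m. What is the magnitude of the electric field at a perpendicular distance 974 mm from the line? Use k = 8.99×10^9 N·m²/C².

Choose a coaxial cylinder of radius r = 974 mm (arbitrary length L) as the Gaussian surface.
Q_enc = λL, so λ_enc = 2.06×10^-6 C/m.
Applying ∮E·dA = Q_enc/ε₀ with the end caps contributing no flux:
E = 2k|λ_enc|/r = 2(8.99×10^9)(2.06×10^-6)/(0.974) = 3.80×10^4 N/C.

3.80×10^4 N/C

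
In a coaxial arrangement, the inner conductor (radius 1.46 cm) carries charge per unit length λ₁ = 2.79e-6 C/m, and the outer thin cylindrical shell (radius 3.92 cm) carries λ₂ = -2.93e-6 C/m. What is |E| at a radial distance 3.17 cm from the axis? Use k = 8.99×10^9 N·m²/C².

Coaxial Gaussian cylinder, radius r = 3.17 cm, length L (between the conductors, 1.46 cm < r < 3.92 cm).
Only the inner wire is enclosed; the outer shell contributes nothing inside itself. λ_enc = λ₁ = 2.79×10^-6 C/m.
Since E is radial and uniform over the curved surface, Φ = E·2πrL = Q_enc/ε₀ = λ_enc L/ε₀.
E = 2k|λ_enc|/r = 2(8.99×10^9)(2.79×10^-6)/(0.0317) = 1.58×10^6 N/C.

E ≈ 1.58×10^6 N/C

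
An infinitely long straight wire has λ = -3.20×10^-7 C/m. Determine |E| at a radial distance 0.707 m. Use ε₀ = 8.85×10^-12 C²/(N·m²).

Coaxial Gaussian cylinder, radius r = 0.707 m, length L.
Q_enc = λL, so λ_enc = -3.20×10^-7 C/m.
By Gauss's law (flux through the curved wall only), E·2πrL = λ_enc L/ε₀.
E = |λ_enc|/(2πε₀r) = (3.20e-7)/(2π·8.85×10^-12·0.707) = 8.14×10^3 N/C.

E ≈ 8.14×10^3 N/C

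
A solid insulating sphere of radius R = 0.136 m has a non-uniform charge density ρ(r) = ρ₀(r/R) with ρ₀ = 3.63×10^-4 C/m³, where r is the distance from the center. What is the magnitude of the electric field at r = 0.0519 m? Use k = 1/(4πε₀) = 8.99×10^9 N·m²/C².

Symmetry ⇒ E = E(r) r̂. Gaussian sphere of radius r = 0.0519 m (r < R).
Integrate the density: Q_enc = 4π ∫₀^r ρ₀(r'/R)^1 r'² dr' = 4πρ₀ r^4/(4·R) = 6.084e-8 C.
Since E is radial and uniform over the Gaussian sphere, Φ = E·4πr² = Q_enc/ε₀.
E = k|Q_enc|/r² = (8.99×10^9)(6.084×10^-8)/(0.0519)² = 2.03e5 N/C.

|E| = 2.03×10^5 V/m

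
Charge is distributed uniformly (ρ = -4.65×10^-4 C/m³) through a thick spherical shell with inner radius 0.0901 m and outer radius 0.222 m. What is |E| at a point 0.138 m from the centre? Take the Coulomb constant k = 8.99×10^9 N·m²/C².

|E| ≈ 1.74×10^6 N/C

Take a concentric spherical Gaussian surface of radius r = 0.138 m (within the shell material, 0.0901 m < r < 0.222 m).
Only the shell between 0.0901 m and r is enclosed: Q_enc = ρ·(4π/3)(r³ − a³) = (-4.65×10^-4)·(4π/3)·((0.138)³ − (0.0901)³) = -3.694e-6 C.
Gauss's law: E·4πr² = Q_enc/ε₀.
E = k|Q_enc|/r² = (8.99×10^9)(3.694×10^-6)/(0.138)² = 1.74×10^6 N/C.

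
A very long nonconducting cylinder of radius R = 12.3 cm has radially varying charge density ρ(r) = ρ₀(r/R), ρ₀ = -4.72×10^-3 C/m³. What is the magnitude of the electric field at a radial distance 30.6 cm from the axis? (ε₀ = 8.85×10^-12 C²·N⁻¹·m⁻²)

|E| = 8.79e6 N/C

Choose a coaxial cylinder of radius r = 30.6 cm (arbitrary length L) as the Gaussian surface (r > R, full charge per length enclosed).
λ_enc = 2π ∫₀^R ρ₀(r'/R)^1 r' dr' = 2πρ₀R²/3 = -1.496e-4 C/m.
By Gauss's law (flux through the curved wall only), E·2πrL = λ_enc L/ε₀.
E = |λ_enc|/(2πε₀r) = (1.496×10^-4)/(2π·8.85×10^-12·0.306) = 8.79×10^6 N/C.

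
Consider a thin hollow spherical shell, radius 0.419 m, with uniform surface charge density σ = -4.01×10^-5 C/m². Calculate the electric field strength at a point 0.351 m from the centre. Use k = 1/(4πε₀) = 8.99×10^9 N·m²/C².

E = 0 (no enclosed charge)

Take a concentric spherical Gaussian surface of radius r = 0.351 m (inside the shell, r < 0.419 m).
No charge lies within this surface, so Q_enc = 0 and Gauss's law gives E·4πr² = 0 ⇒ E = 0.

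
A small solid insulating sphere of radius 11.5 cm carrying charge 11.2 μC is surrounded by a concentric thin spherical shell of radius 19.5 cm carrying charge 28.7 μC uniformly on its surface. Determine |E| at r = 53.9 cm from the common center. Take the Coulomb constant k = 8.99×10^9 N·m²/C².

1.23×10^6 V/m

Use a concentric Gaussian sphere at r = 53.9 cm (r > 19.5 cm, enclosing both).
Q_enc = (11.2 μC) + (28.7 μC) = 3.99×10^-5 C.
By Gauss's law, ∮E·dA = E·4πr² = Q_enc/ε₀.
E = k|Q_enc|/r² = (8.99×10^9)(3.99e-5)/(0.539)² = 1.23e6 N/C.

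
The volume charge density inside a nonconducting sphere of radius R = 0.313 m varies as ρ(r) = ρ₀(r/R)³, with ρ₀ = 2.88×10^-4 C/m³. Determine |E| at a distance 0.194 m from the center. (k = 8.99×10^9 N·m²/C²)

E ≈ 2.50e5 N/C

By spherical symmetry E is radial; choose a Gaussian sphere of radius r = 0.194 m (r < R).
Integrate the density: Q_enc = 4π ∫₀^r ρ₀(r'/R)^3 r'² dr' = 4πρ₀ r^6/(6·R³) = 1.049×10^-6 C.
Gauss's law: E·4πr² = Q_enc/ε₀.
E = k|Q_enc|/r² = (8.99×10^9)(1.049×10^-6)/(0.194)² = 2.50e5 N/C.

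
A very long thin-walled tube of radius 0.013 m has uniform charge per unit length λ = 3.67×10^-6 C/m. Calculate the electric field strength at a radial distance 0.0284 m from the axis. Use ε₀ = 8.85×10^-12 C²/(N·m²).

Choose a coaxial cylinder of radius r = 0.0284 m (arbitrary length L) as the Gaussian surface (r > 0.013 m).
The full line charge is enclosed: λ_enc = 3.67×10^-6 C/m.
Gauss's law: E·2πrL = λ_enc L/ε₀.
E = |λ_enc|/(2πε₀r) = (3.67×10^-6)/(2π·8.85×10^-12·0.0284) = 2.32e6 N/C.

2.32×10^6 N/C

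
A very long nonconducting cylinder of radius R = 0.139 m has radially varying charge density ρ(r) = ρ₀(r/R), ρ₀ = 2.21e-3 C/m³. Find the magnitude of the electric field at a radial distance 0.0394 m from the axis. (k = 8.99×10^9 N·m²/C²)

By cylindrical symmetry E is radial; use a coaxial Gaussian cylinder of radius 0.0394 m and length L (r < R).
λ_enc = ∫₀^r ρ(r')·2πr' dr' = (2πρ₀/R)·r^3/3 = 2.037×10^-6 C/m.
By Gauss's law (flux through the curved wall only), E·2πrL = λ_enc L/ε₀.
E = 2k|λ_enc|/r = 2(8.99×10^9)(2.037×10^-6)/(0.0394) = 9.29×10^5 N/C.

|E| ≈ 9.29×10^5 V/m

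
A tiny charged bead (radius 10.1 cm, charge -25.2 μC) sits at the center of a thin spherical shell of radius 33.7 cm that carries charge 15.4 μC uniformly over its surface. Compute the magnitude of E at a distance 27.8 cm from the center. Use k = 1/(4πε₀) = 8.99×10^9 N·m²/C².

E = 2.93e6 N/C

By spherical symmetry E is radial; choose a Gaussian sphere of radius r = 27.8 cm (between the bodies, 10.1 cm < r < 33.7 cm).
Only the inner charge is enclosed; the outer shell contributes nothing inside itself. Q_enc = -25.2 μC = -2.52e-5 C.
Since E is radial and uniform over the Gaussian sphere, Φ = E·4πr² = Q_enc/ε₀.
E = k|Q_enc|/r² = (8.99×10^9)(2.52e-5)/(0.278)² = 2.93×10^6 N/C.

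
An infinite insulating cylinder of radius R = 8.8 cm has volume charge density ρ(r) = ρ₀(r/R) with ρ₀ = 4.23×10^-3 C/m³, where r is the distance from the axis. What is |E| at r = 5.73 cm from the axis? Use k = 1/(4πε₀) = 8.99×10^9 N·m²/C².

Coaxial Gaussian cylinder, radius r = 5.73 cm, length L (r < R).
λ_enc = ∫₀^r ρ(r')·2πr' dr' = (2πρ₀/R)·r^3/3 = 1.894×10^-5 C/m.
Gauss's law: E·2πrL = λ_enc L/ε₀.
E = 2k|λ_enc|/r = 2(8.99×10^9)(1.894e-5)/(0.0573) = 5.94×10^6 N/C.

E ≈ 5.94×10^6 N/C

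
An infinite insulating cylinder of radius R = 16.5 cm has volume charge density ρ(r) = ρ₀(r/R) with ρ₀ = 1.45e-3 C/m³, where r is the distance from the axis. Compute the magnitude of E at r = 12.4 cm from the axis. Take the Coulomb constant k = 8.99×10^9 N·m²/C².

|E| = 5.09×10^6 N/C

Take a coaxial cylindrical Gaussian surface of radius r = 12.4 cm and length L (r < R).
Integrating ρ over the cross-section to radius r: λ_enc = (2πρ₀/R) ∫₀^r r'^2 dr' = 2πρ₀ r^3/(3·R) = 3.509×10^-5 C/m.
By Gauss's law (flux through the curved wall only), E·2πrL = λ_enc L/ε₀.
E = 2k|λ_enc|/r = 2(8.99×10^9)(3.509×10^-5)/(0.124) = 5.09e6 N/C.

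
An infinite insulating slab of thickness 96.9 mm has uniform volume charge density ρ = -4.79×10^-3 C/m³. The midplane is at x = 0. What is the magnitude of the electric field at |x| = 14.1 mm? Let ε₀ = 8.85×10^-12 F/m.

E = 7.63×10^6 N/C

By symmetry E is perpendicular to the slab. A Gaussian pillbox from −14.1 mm to +14.1 mm (face area A) lies entirely within the slab.
Q_enc = ρ·(2x)·A and flux = 2EA, so 2EA = 2ρxA/ε₀ ⇒ E = |ρ|x/ε₀.
E = (4.79×10^-3)(0.0141)/(8.85×10^-12) = 7.63e6 N/C.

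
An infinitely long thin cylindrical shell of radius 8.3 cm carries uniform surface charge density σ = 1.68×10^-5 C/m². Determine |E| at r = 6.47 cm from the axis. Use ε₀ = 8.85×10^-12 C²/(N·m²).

Coaxial Gaussian cylinder, radius r = 6.47 cm, length L (r < 8.3 cm, inside the shell).
All the surface charge lies outside this cylinder: Q_enc = 0, hence E = 0.

E = 0 (no enclosed charge)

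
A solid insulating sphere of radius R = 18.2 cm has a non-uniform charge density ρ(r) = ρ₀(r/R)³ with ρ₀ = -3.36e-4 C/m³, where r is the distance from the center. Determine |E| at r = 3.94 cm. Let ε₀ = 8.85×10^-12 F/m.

Use a concentric Gaussian sphere at r = 3.94 cm (r < R).
Q_enc = ∫₀^r ρ(r')·4πr'² dr' = (4πρ₀/R³) ∫₀^r r'^5 dr' = 4πρ₀ r^6/(6·R³) = -4.367×10^-10 C.
Since E is radial and uniform over the Gaussian sphere, Φ = E·4πr² = Q_enc/ε₀.
E = |Q_enc|/(4πε₀r²) = (4.367e-10)/(4π·8.85×10^-12·(0.0394)²) = 2.53×10^3 N/C.

2.53×10^3 N/C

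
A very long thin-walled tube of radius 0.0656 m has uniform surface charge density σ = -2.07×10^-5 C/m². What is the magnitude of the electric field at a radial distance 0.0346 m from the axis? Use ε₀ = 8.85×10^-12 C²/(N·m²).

Take a coaxial cylindrical Gaussian surface of radius r = 0.0346 m and length L (r < 0.0656 m, inside the shell).
All the surface charge lies outside this cylinder: Q_enc = 0, hence E = 0.

|E| = 0 N/C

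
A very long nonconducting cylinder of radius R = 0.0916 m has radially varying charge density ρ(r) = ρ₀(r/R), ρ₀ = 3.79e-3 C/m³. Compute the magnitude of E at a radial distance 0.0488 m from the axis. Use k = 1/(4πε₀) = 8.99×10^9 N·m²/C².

3.71×10^6 N/C

Take a coaxial cylindrical Gaussian surface of radius r = 0.0488 m and length L (r < R).
Integrating ρ over the cross-section to radius r: λ_enc = (2πρ₀/R) ∫₀^r r'^2 dr' = 2πρ₀ r^3/(3·R) = 1.007×10^-5 C/m.
Gauss's law: E·2πrL = λ_enc L/ε₀.
E = 2k|λ_enc|/r = 2(8.99×10^9)(1.007×10^-5)/(0.0488) = 3.71×10^6 N/C.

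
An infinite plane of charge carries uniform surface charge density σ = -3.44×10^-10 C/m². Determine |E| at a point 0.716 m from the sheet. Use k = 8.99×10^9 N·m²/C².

E ≈ 19.4 N/C

Choose a cylindrical pillbox piercing the sheet, end faces (area A) parallel to it.
Only the two end caps contribute flux: Φ = 2EA. With Q_enc = σA, Gauss's law gives E = |σ|/(2ε₀).
E = 2πk|σ| = 2π(8.99×10^9)(3.44×10^-10) = 19.4 N/C.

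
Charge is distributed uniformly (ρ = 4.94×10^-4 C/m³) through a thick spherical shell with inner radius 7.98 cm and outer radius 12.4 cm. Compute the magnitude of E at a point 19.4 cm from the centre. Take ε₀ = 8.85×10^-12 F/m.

|E| ≈ 6.91×10^5 V/m

By spherical symmetry E is radial; choose a Gaussian sphere of radius r = 19.4 cm (r > 12.4 cm, enclosing the whole shell).
Q_enc = ρ·(4π/3)(b³ − a³) = (4.94×10^-4)·(4π/3)·((0.124)³ − (0.0798)³) = 2.894e-6 C.
Since E is radial and uniform over the Gaussian sphere, Φ = E·4πr² = Q_enc/ε₀.
E = |Q_enc|/(4πε₀r²) = (2.894×10^-6)/(4π·8.85×10^-12·(0.194)²) = 6.91e5 N/C.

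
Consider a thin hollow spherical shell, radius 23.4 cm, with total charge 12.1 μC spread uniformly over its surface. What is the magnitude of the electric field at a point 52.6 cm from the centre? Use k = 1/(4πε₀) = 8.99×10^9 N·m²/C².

E ≈ 3.93×10^5 V/m

Symmetry ⇒ E = E(r) r̂. Gaussian sphere of radius r = 52.6 cm (r > 23.4 cm).
The entire shell is enclosed: Q_enc = 1.21e-5 C.
By Gauss's law, ∮E·dA = E·4πr² = Q_enc/ε₀.
E = k|Q_enc|/r² = (8.99×10^9)(1.21e-5)/(0.526)² = 3.93×10^5 N/C.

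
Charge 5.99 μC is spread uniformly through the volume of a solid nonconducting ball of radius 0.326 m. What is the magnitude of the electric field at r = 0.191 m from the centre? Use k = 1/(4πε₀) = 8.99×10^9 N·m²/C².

E ≈ 2.97e5 V/m

Take a concentric spherical Gaussian surface of radius r = 0.191 m (r < R).
Only the charge within r is enclosed: Q_enc = Q·(r/R)³ = (5.99 μC)·(0.191 m/0.326 m)³ = 1.205×10^-6 C.
Applying ∮E·dA = Q_enc/ε₀ with Φ = E(4πr²):
E = k|Q_enc|/r² = (8.99×10^9)(1.205e-6)/(0.191)² = 2.97e5 N/C.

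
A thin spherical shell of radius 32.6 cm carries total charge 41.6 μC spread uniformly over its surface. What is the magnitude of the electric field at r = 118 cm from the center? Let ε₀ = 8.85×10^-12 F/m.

|E| ≈ 2.69×10^5 V/m

By spherical symmetry E is radial; choose a Gaussian sphere of radius r = 118 cm (r > 32.6 cm).
The entire shell is enclosed: Q_enc = 4.16×10^-5 C.
By Gauss's law, ∮E·dA = E·4πr² = Q_enc/ε₀.
E = |Q_enc|/(4πε₀r²) = (4.16e-5)/(4π·8.85×10^-12·(1.18)²) = 2.69×10^5 N/C.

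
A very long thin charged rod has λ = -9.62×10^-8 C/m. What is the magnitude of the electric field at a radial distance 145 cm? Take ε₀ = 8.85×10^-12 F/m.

By cylindrical symmetry E is radial; use a coaxial Gaussian cylinder of radius 145 cm and length L.
Q_enc = λL, so λ_enc = -9.62×10^-8 C/m.
Gauss's law: E·2πrL = λ_enc L/ε₀.
E = |λ_enc|/(2πε₀r) = (9.62×10^-8)/(2π·8.85×10^-12·1.45) = 1.19×10^3 N/C.

|E| ≈ 1.19e3 N/C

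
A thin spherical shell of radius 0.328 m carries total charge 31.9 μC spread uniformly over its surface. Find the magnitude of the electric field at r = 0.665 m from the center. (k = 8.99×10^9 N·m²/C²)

Symmetry ⇒ E = E(r) r̂. Gaussian sphere of radius r = 0.665 m (r > 0.328 m).
The entire shell is enclosed: Q_enc = 3.19e-5 C.
By Gauss's law, ∮E·dA = E·4πr² = Q_enc/ε₀.
E = k|Q_enc|/r² = (8.99×10^9)(3.19×10^-5)/(0.665)² = 6.48×10^5 N/C.

6.48×10^5 V/m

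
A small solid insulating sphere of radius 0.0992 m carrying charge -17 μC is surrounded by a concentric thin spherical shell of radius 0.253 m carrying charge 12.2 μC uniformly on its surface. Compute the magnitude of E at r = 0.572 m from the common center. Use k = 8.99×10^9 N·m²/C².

E = 1.32e5 V/m

By spherical symmetry E is radial; choose a Gaussian sphere of radius r = 0.572 m (r > 0.253 m, enclosing both).
Q_enc = (-17 μC) + (12.2 μC) = -4.80×10^-6 C.
Gauss's law: E·4πr² = Q_enc/ε₀.
E = k|Q_enc|/r² = (8.99×10^9)(4.80×10^-6)/(0.572)² = 1.32e5 N/C.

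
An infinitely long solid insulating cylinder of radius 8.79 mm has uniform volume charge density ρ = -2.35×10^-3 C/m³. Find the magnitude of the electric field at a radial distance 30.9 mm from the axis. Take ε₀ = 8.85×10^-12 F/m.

By cylindrical symmetry E is radial; use a coaxial Gaussian cylinder of radius 30.9 mm and length L (r > 8.79 mm, full cross-section enclosed).
λ_enc = ρ·πR² = (-2.35×10^-3)π(0.00879)² = -5.704×10^-7 C/m.
Since E is radial and uniform over the curved surface, Φ = E·2πrL = Q_enc/ε₀ = λ_enc L/ε₀.
E = |λ_enc|/(2πε₀r) = (5.704×10^-7)/(2π·8.85×10^-12·0.0309) = 3.32×10^5 N/C.

E ≈ 3.32e5 N/C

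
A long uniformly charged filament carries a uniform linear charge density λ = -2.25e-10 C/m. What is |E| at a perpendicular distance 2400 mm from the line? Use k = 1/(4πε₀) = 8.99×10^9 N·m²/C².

Choose a coaxial cylinder of radius r = 2400 mm (arbitrary length L) as the Gaussian surface.
Q_enc = λL, so λ_enc = -2.25×10^-10 C/m.
Applying ∮E·dA = Q_enc/ε₀ with the end caps contributing no flux:
E = 2k|λ_enc|/r = 2(8.99×10^9)(2.25e-10)/(2.4) = 1.69 N/C.

|E| = 1.69 N/C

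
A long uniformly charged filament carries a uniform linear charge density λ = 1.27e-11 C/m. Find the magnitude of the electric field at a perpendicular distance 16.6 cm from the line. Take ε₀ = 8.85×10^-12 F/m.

Coaxial Gaussian cylinder, radius r = 16.6 cm, length L.
Q_enc = λL, so λ_enc = 1.27×10^-11 C/m.
Gauss's law: E·2πrL = λ_enc L/ε₀.
E = |λ_enc|/(2πε₀r) = (1.27×10^-11)/(2π·8.85×10^-12·0.166) = 1.38 N/C.

|E| = 1.38 N/C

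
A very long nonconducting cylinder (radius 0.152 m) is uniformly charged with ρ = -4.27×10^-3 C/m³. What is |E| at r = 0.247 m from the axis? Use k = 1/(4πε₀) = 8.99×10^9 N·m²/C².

Choose a coaxial cylinder of radius r = 0.247 m (arbitrary length L) as the Gaussian surface (r > 0.152 m, full cross-section enclosed).
λ_enc = ρ·πR² = (-4.27e-3)π(0.152)² = -3.099×10^-4 C/m.
Since E is radial and uniform over the curved surface, Φ = E·2πrL = Q_enc/ε₀ = λ_enc L/ε₀.
E = 2k|λ_enc|/r = 2(8.99×10^9)(3.099e-4)/(0.247) = 2.26×10^7 N/C.

2.26e7 N/C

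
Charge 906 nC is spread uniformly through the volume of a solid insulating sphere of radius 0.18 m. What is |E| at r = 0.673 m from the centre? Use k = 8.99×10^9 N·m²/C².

|E| ≈ 1.80e4 N/C

Use a concentric Gaussian sphere at r = 0.673 m (r > R, so the entire charge is enclosed).
Q_enc = 906 nC = 9.06e-7 C.
Applying ∮E·dA = Q_enc/ε₀ with Φ = E(4πr²):
E = k|Q_enc|/r² = (8.99×10^9)(9.06×10^-7)/(0.673)² = 1.80×10^4 N/C.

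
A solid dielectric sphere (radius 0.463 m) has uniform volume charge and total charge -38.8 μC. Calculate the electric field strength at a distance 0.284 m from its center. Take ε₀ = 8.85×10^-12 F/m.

Take a concentric spherical Gaussian surface of radius r = 0.284 m (r < R).
For a uniform sphere the enclosed fraction is (r/R)³, so Q_enc = (-38.8 μC)(0.284/0.463)³ = -8.955×10^-6 C.
Applying ∮E·dA = Q_enc/ε₀ with Φ = E(4πr²):
E = |Q_enc|/(4πε₀r²) = (8.955×10^-6)/(4π·8.85×10^-12·(0.284)²) = 9.98×10^5 N/C.

E ≈ 9.98e5 N/C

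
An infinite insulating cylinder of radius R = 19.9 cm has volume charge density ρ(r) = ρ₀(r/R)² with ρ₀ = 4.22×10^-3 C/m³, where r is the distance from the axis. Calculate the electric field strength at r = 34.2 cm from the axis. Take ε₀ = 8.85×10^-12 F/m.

E ≈ 1.38×10^7 N/C

Choose a coaxial cylinder of radius r = 34.2 cm (arbitrary length L) as the Gaussian surface (r > R, full charge per length enclosed).
λ_enc = 2π ∫₀^R ρ₀(r'/R)^2 r' dr' = 2πρ₀R²/4 = 2.625×10^-4 C/m.
Applying ∮E·dA = Q_enc/ε₀ with the end caps contributing no flux:
E = |λ_enc|/(2πε₀r) = (2.625×10^-4)/(2π·8.85×10^-12·0.342) = 1.38e7 N/C.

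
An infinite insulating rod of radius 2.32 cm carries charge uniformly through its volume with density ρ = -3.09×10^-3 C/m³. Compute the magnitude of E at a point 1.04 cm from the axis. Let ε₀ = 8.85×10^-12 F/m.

Coaxial Gaussian cylinder, radius r = 1.04 cm, length L (r < R).
Enclosed charge per unit length: λ_enc = ρ·πr² = (-3.09×10^-3)π(0.0104)² = -1.05e-6 C/m.
Gauss's law: E·2πrL = λ_enc L/ε₀.
E = |λ_enc|/(2πε₀r) = (1.05×10^-6)/(2π·8.85×10^-12·0.0104) = 1.82e6 N/C.

E ≈ 1.82×10^6 N/C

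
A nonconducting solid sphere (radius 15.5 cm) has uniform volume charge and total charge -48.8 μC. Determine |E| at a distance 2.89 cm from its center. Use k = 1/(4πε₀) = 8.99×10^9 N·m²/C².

Symmetry ⇒ E = E(r) r̂. Gaussian sphere of radius r = 2.89 cm (r < R).
Only the charge within r is enclosed: Q_enc = Q·(r/R)³ = (-48.8 μC)·(2.89 cm/15.5 cm)³ = -3.163e-7 C.
Applying ∮E·dA = Q_enc/ε₀ with Φ = E(4πr²):
E = k|Q_enc|/r² = (8.99×10^9)(3.163e-7)/(0.0289)² = 3.40e6 N/C.

E = 3.40×10^6 N/C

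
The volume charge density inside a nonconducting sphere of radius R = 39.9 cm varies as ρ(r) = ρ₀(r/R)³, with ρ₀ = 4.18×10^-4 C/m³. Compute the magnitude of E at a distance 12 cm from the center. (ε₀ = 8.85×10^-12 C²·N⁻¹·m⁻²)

Take a concentric spherical Gaussian surface of radius r = 12 cm (r < R).
Integrate the density: Q_enc = 4π ∫₀^r ρ₀(r'/R)^3 r'² dr' = 4πρ₀ r^6/(6·R³) = 4.115×10^-8 C.
Applying ∮E·dA = Q_enc/ε₀ with Φ = E(4πr²):
E = |Q_enc|/(4πε₀r²) = (4.115×10^-8)/(4π·8.85×10^-12·(0.12)²) = 2.57×10^4 N/C.

|E| ≈ 2.57e4 N/C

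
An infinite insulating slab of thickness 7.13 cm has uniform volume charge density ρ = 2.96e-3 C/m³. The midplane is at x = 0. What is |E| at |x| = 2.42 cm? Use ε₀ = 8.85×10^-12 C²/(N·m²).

By symmetry E is perpendicular to the slab. A Gaussian pillbox from −2.42 cm to +2.42 cm (face area A) lies entirely within the slab.
Q_enc = ρ·(2x)·A and flux = 2EA, so 2EA = 2ρxA/ε₀ ⇒ E = |ρ|x/ε₀.
E = (2.96×10^-3)(0.0242)/(8.85×10^-12) = 8.09×10^6 N/C.

8.09×10^6 N/C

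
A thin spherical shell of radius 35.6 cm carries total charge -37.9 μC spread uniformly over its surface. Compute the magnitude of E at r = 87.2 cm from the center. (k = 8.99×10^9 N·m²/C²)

4.48e5 N/C

Take a concentric spherical Gaussian surface of radius r = 87.2 cm (r > 35.6 cm).
The entire shell is enclosed: Q_enc = -3.79×10^-5 C.
Applying ∮E·dA = Q_enc/ε₀ with Φ = E(4πr²):
E = k|Q_enc|/r² = (8.99×10^9)(3.79×10^-5)/(0.872)² = 4.48×10^5 N/C.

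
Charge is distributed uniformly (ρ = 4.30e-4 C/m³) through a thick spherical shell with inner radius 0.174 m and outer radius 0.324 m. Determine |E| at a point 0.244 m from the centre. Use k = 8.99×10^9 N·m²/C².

By spherical symmetry E is radial; choose a Gaussian sphere of radius r = 0.244 m (within the shell material, 0.174 m < r < 0.324 m).
Only the shell between 0.174 m and r is enclosed: Q_enc = ρ·(4π/3)(r³ − a³) = (4.30×10^-4)·(4π/3)·((0.244)³ − (0.174)³) = 1.668×10^-5 C.
Gauss's law: E·4πr² = Q_enc/ε₀.
E = k|Q_enc|/r² = (8.99×10^9)(1.668×10^-5)/(0.244)² = 2.52×10^6 N/C.

E = 2.52×10^6 V/m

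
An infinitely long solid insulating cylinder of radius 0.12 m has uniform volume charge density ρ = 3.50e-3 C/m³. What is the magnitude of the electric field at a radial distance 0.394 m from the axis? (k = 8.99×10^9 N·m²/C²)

E = 7.23×10^6 N/C

By cylindrical symmetry E is radial; use a coaxial Gaussian cylinder of radius 0.394 m and length L (r > 0.12 m, full cross-section enclosed).
λ_enc = ρ·πR² = (3.50×10^-3)π(0.12)² = 1.583e-4 C/m.
Gauss's law: E·2πrL = λ_enc L/ε₀.
E = 2k|λ_enc|/r = 2(8.99×10^9)(1.583×10^-4)/(0.394) = 7.23×10^6 N/C.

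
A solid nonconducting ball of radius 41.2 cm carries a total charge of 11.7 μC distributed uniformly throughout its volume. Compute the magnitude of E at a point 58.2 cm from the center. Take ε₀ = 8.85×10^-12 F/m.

E = 3.11×10^5 N/C

Take a concentric spherical Gaussian surface of radius r = 58.2 cm (r > R, so the entire charge is enclosed).
Q_enc = 11.7 μC = 1.17e-5 C.
Gauss's law: E·4πr² = Q_enc/ε₀.
E = |Q_enc|/(4πε₀r²) = (1.17×10^-5)/(4π·8.85×10^-12·(0.582)²) = 3.11×10^5 N/C.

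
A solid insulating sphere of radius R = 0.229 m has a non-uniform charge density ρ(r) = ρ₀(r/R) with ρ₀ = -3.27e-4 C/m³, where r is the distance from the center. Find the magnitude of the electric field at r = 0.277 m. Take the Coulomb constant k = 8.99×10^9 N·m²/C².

1.45×10^6 N/C

By spherical symmetry E is radial; choose a Gaussian sphere of radius r = 0.277 m (r > R, all charge enclosed).
Q_enc = 4π ∫₀^R ρ₀(r'/R)^1 r'² dr' = 4πρ₀R³/4 = -1.234e-5 C.
Gauss's law: E·4πr² = Q_enc/ε₀.
E = k|Q_enc|/r² = (8.99×10^9)(1.234×10^-5)/(0.277)² = 1.45e6 N/C.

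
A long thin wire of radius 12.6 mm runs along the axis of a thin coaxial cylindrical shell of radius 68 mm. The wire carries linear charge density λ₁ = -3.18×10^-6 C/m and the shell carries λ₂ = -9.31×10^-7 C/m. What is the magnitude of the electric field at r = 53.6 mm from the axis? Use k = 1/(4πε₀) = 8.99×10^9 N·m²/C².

|E| ≈ 1.07e6 N/C

By cylindrical symmetry E is radial; use a coaxial Gaussian cylinder of radius 53.6 mm and length L (between the conductors, 12.6 mm < r < 68 mm).
Only the inner wire is enclosed; the outer shell contributes nothing inside itself. λ_enc = λ₁ = -3.18×10^-6 C/m.
Gauss's law: E·2πrL = λ_enc L/ε₀.
E = 2k|λ_enc|/r = 2(8.99×10^9)(3.18×10^-6)/(0.0536) = 1.07e6 N/C.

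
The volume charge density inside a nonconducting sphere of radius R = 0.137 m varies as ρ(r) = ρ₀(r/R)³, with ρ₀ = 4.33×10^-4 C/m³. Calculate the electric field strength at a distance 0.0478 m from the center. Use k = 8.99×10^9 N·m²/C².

E ≈ 1.66e4 N/C

Symmetry ⇒ E = E(r) r̂. Gaussian sphere of radius r = 0.0478 m (r < R).
Integrate the density: Q_enc = 4π ∫₀^r ρ₀(r'/R)^3 r'² dr' = 4πρ₀ r^6/(6·R³) = 4.207e-9 C.
By Gauss's law, ∮E·dA = E·4πr² = Q_enc/ε₀.
E = k|Q_enc|/r² = (8.99×10^9)(4.207×10^-9)/(0.0478)² = 1.66×10^4 N/C.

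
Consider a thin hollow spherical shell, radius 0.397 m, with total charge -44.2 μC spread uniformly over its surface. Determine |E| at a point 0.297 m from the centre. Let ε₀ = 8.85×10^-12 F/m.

Symmetry ⇒ E = E(r) r̂. Gaussian sphere of radius r = 0.297 m (inside the shell, r < 0.397 m).
All the charge is outside the Gaussian surface: Q_enc = 0, hence E = 0 everywhere inside the shell.

E = 0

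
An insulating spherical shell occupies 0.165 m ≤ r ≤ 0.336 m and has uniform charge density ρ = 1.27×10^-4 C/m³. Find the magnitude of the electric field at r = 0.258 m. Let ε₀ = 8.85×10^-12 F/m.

9.11e5 N/C

By spherical symmetry E is radial; choose a Gaussian sphere of radius r = 0.258 m (within the shell material, 0.165 m < r < 0.336 m).
Enclosed charge is the volume from a to r: Q_enc = (4π/3)ρ(r³ − a³) = 6.746×10^-6 C.
Gauss's law: E·4πr² = Q_enc/ε₀.
E = |Q_enc|/(4πε₀r²) = (6.746e-6)/(4π·8.85×10^-12·(0.258)²) = 9.11×10^5 N/C.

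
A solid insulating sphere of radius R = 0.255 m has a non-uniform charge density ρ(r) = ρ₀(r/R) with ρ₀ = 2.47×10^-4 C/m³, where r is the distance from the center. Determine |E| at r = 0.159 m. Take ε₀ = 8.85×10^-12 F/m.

6.92e5 V/m

Symmetry ⇒ E = E(r) r̂. Gaussian sphere of radius r = 0.159 m (r < R).
Integrate the density: Q_enc = 4π ∫₀^r ρ₀(r'/R)^1 r'² dr' = 4πρ₀ r^4/(4·R) = 1.945e-6 C.
Gauss's law: E·4πr² = Q_enc/ε₀.
E = |Q_enc|/(4πε₀r²) = (1.945×10^-6)/(4π·8.85×10^-12·(0.159)²) = 6.92×10^5 N/C.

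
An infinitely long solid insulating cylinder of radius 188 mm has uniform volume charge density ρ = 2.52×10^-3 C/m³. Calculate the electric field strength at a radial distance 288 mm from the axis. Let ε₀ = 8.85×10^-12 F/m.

Take a coaxial cylindrical Gaussian surface of radius r = 288 mm and length L (r > 188 mm, full cross-section enclosed).
λ_enc = ρ·πR² = (2.52e-3)π(0.188)² = 2.798×10^-4 C/m.
Applying ∮E·dA = Q_enc/ε₀ with the end caps contributing no flux:
E = |λ_enc|/(2πε₀r) = (2.798×10^-4)/(2π·8.85×10^-12·0.288) = 1.75×10^7 N/C.

E = 1.75×10^7 V/m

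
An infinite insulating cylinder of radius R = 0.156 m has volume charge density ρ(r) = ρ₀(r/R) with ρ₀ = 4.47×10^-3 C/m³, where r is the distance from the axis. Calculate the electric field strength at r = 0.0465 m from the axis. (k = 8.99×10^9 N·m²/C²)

|E| = 2.33e6 V/m

By cylindrical symmetry E is radial; use a coaxial Gaussian cylinder of radius 0.0465 m and length L (r < R).
λ_enc = ∫₀^r ρ(r')·2πr' dr' = (2πρ₀/R)·r^3/3 = 6.034×10^-6 C/m.
Since E is radial and uniform over the curved surface, Φ = E·2πrL = Q_enc/ε₀ = λ_enc L/ε₀.
E = 2k|λ_enc|/r = 2(8.99×10^9)(6.034×10^-6)/(0.0465) = 2.33e6 N/C.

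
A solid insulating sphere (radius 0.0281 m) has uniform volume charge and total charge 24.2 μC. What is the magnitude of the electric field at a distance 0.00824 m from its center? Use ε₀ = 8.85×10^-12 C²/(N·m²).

By spherical symmetry E is radial; choose a Gaussian sphere of radius r = 0.00824 m (r < R).
For a uniform sphere the enclosed fraction is (r/R)³, so Q_enc = (24.2 μC)(0.00824/0.0281)³ = 6.102×10^-7 C.
By Gauss's law, ∮E·dA = E·4πr² = Q_enc/ε₀.
E = |Q_enc|/(4πε₀r²) = (6.102×10^-7)/(4π·8.85×10^-12·(0.00824)²) = 8.08×10^7 N/C.

E ≈ 8.08e7 V/m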